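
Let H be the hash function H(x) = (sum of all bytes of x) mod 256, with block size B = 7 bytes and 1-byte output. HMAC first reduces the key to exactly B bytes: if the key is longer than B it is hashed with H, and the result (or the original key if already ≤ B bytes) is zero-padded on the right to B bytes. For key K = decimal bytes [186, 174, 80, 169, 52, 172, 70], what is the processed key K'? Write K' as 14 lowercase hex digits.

baae50a934ac46

Key decimal bytes [186, 174, 80, 169, 52, 172, 70] = ba ae 50 a9 34 ac 46 is exactly B = 7 bytes: K' = ba ae 50 a9 34 ac 46.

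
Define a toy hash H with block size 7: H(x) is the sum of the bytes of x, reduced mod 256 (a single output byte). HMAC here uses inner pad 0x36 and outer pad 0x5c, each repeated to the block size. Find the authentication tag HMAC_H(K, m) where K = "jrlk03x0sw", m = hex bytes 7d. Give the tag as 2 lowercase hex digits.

7b

Key "jrlk03x0sw" = 6a 72 6c 6b 30 33 78 30 73 77 is 10 bytes > B = 7, so hash it first: H(key) = a8, then zero-pad to 7 bytes: K' = a8 00 00 00 00 00 00.
K' ⊕ ipad = 9e 36 36 36 36 36 36.  K' ⊕ opad = f4 5c 5c 5c 5c 5c 5c.
Inner input = (K'⊕ipad) ∥ m = 9e 36 36 36 36 36 36 ∥ 7d.
Inner hash: sum = 158+54+54+54+54+54+54+125 = 607; mod 256 = 95 → 5f.
Outer input = (K'⊕opad) ∥ inner = f4 5c 5c 5c 5c 5c 5c ∥ 5f.
Outer hash (tag): sum = 244+92+92+92+92+92+92+95 = 891; mod 256 = 123 → 7b.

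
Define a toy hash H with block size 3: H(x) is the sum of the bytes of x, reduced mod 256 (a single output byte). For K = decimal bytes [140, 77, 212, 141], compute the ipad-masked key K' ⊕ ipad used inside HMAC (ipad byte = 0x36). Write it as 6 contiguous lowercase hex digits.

Key decimal bytes [140, 77, 212, 141] = 8c 4d d4 8d is 4 bytes > B = 3, so hash it first: H(key) = 3a, then zero-pad to 3 bytes: K' = 3a 00 00.
XOR each byte with 0x36: 3a⊕36=0c, 00⊕36=36, 00⊕36=36.

0c3636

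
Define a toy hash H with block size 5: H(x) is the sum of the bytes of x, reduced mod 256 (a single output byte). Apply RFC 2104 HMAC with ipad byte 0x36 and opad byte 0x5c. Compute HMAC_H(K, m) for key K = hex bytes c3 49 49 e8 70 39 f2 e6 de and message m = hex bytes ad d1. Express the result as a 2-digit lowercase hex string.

30

Key hex bytes c3 49 49 e8 70 39 f2 e6 de is 9 bytes > B = 5, so hash it first: H(key) = 9c, then zero-pad to 5 bytes: K' = 9c 00 00 00 00.
K' ⊕ ipad = aa 36 36 36 36.  K' ⊕ opad = c0 5c 5c 5c 5c.
Inner input = (K'⊕ipad) ∥ m = aa 36 36 36 36 ∥ ad d1.
Inner hash: sum = 170+54+54+54+54+173+209 = 768; mod 256 = 0 → 00.
Outer input = (K'⊕opad) ∥ inner = c0 5c 5c 5c 5c ∥ 00.
Outer hash (tag): sum = 192+92+92+92+92+0 = 560; mod 256 = 48 → 30.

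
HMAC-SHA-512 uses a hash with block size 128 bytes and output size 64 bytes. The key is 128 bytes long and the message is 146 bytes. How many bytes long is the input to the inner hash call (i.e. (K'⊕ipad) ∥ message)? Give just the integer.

Key is 128 ≤ 128 bytes, zero-padded: |K'| = 128.
Inner input = (K'⊕ipad) ∥ m → 128 + 146 = 274 bytes.

274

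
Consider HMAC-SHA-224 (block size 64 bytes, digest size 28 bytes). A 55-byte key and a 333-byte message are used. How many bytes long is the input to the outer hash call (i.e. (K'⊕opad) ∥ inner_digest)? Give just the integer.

Key is 55 ≤ 64 bytes, zero-padded: |K'| = 64.
Outer input = (K'⊕opad) ∥ H(inner) → 64 + 28 = 92 bytes.

92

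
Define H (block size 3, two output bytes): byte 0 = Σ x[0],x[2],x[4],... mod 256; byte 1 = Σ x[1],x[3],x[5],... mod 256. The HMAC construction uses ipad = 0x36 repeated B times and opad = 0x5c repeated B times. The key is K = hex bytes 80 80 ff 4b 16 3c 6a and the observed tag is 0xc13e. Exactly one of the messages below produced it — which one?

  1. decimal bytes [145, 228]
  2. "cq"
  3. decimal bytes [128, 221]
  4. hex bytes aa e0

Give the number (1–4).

Key hex bytes 80 80 ff 4b 16 3c 6a is 7 bytes > B = 3, so hash it first: H(key) = ff 07, then zero-pad to 3 bytes: K' = ff 07 00.
K' ⊕ ipad = c9 31 36; K' ⊕ opad = a3 5b 5c.
m1: inner = H(c9 31 36 91 e4) = e3 c2; tag = H(a3 5b 5c e3 c2) = c13e ← matches
m2: inner = H(c9 31 36 63 71) = 70 94; tag = H(a3 5b 5c 70 94) = 93cb
m3: inner = H(c9 31 36 80 dd) = dc b1; tag = H(a3 5b 5c dc b1) = b037
m4: inner = H(c9 31 36 aa e0) = df db; tag = H(a3 5b 5c df db) = da3a

1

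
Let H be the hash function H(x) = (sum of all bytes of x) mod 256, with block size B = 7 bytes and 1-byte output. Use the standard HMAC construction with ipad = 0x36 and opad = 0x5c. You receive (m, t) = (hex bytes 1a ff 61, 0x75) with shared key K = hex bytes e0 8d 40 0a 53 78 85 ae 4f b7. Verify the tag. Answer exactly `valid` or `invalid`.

Key hex bytes e0 8d 40 0a 53 78 85 ae 4f b7 is 10 bytes > B = 7, so hash it first: H(key) = bb, then zero-pad to 7 bytes: K' = bb 00 00 00 00 00 00.
K' ⊕ ipad = 8d 36 36 36 36 36 36; K' ⊕ opad = e7 5c 5c 5c 5c 5c 5c.
Inner hash: sum = 141+54+54+54+54+54+54+26+255+97 = 843; mod 256 = 75 → 4b.
Outer hash (recomputed tag): sum = 231+92+92+92+92+92+92+75 = 858; mod 256 = 90 → 5a.
Recomputed tag = 5a; claimed = 75 → mismatch.

invalid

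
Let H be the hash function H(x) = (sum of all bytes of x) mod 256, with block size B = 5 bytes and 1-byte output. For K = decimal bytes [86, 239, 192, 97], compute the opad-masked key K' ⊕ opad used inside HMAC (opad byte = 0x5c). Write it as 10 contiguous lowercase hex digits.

Key decimal bytes [86, 239, 192, 97] = 56 ef c0 61 is 4 bytes ≤ B = 5; zero-pad to 5 bytes: K' = 56 ef c0 61 00.
XOR each byte with 0x5c: 56⊕5c=0a, ef⊕5c=b3, c0⊕5c=9c, 61⊕5c=3d, 00⊕5c=5c.

0ab39c3d5c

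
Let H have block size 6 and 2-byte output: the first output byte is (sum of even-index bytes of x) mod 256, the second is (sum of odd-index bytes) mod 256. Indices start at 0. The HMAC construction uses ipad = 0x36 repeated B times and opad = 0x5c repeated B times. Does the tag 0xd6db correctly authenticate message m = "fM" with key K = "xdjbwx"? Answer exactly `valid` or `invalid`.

Key "xdjbwx" = 78 64 6a 62 77 78 is exactly B = 6 bytes: K' = 78 64 6a 62 77 78.
K' ⊕ ipad = 4e 52 5c 54 41 4e; K' ⊕ opad = 24 38 36 3e 2b 24.
Inner hash: even-index sum = 337 mod 256 = 81; odd-index sum = 321 mod 256 = 65 → 51 41.
Outer hash (recomputed tag): even-index sum = 214 mod 256 = 214; odd-index sum = 219 mod 256 = 219 → d6 db.
Recomputed tag = d6db; claimed = d6db → match.

valid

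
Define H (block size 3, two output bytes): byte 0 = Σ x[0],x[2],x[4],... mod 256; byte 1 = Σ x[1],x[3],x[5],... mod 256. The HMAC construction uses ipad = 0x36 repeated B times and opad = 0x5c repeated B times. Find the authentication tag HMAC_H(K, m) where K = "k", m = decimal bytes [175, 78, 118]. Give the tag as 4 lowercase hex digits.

ee3d

Key "k" = 6b is 1 byte ≤ B = 3; zero-pad to 3 bytes: K' = 6b 00 00.
K' ⊕ ipad = 5d 36 36.  K' ⊕ opad = 37 5c 5c.
Inner input = (K'⊕ipad) ∥ m = 5d 36 36 ∥ af 4e 76.
Inner hash: even-index sum = 225 mod 256 = 225; odd-index sum = 347 mod 256 = 91 → e1 5b.
Outer input = (K'⊕opad) ∥ inner = 37 5c 5c ∥ e1 5b.
Outer hash (tag): even-index sum = 238 mod 256 = 238; odd-index sum = 317 mod 256 = 61 → ee 3d.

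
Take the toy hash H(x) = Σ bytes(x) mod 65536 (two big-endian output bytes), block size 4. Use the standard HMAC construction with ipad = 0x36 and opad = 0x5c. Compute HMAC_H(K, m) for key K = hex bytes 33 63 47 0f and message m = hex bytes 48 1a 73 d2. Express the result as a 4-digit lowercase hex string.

01c9

Key hex bytes 33 63 47 0f is exactly B = 4 bytes: K' = 33 63 47 0f.
K' ⊕ ipad = 05 55 71 39.  K' ⊕ opad = 6f 3f 1b 53.
Inner input = (K'⊕ipad) ∥ m = 05 55 71 39 ∥ 48 1a 73 d2.
Inner hash: sum = 5+85+113+57+72+26+115+210 = 683 → 02 ab.
Outer input = (K'⊕opad) ∥ inner = 6f 3f 1b 53 ∥ 02 ab.
Outer hash (tag): sum = 111+63+27+83+2+171 = 457 → 01 c9.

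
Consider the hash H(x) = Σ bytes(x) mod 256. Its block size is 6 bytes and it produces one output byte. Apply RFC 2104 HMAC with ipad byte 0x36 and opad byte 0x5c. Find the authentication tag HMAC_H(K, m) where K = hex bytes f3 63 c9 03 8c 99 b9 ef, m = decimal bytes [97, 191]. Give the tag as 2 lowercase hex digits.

86

Key hex bytes f3 63 c9 03 8c 99 b9 ef is 8 bytes > B = 6, so hash it first: H(key) = ef, then zero-pad to 6 bytes: K' = ef 00 00 00 00 00.
K' ⊕ ipad = d9 36 36 36 36 36.  K' ⊕ opad = b3 5c 5c 5c 5c 5c.
Inner input = (K'⊕ipad) ∥ m = d9 36 36 36 36 36 ∥ 61 bf.
Inner hash: sum = 217+54+54+54+54+54+97+191 = 775; mod 256 = 7 → 07.
Outer input = (K'⊕opad) ∥ inner = b3 5c 5c 5c 5c 5c ∥ 07.
Outer hash (tag): sum = 179+92+92+92+92+92+7 = 646; mod 256 = 134 → 86.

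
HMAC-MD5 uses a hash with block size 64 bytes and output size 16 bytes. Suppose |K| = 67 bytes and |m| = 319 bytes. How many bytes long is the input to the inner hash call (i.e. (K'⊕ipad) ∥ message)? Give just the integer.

383

Key is 67 > 64 bytes, so it is hashed to 16 bytes then zero-padded to 64: |K'| = 64.
Inner input = (K'⊕ipad) ∥ m → 64 + 319 = 383 bytes.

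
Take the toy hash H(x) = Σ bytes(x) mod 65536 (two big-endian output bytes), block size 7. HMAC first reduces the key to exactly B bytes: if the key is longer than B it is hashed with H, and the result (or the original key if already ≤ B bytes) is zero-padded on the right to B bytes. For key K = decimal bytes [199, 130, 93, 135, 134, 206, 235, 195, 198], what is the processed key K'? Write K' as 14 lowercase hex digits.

05f50000000000

|K| = 9 > B = 7, so first hash the key.
H(K): sum = 199+130+93+135+134+206+235+195+198 = 1525 → 05 f5.
Zero-pad H(K) = 05 f5 to 7 bytes: K' = 05 f5 00 00 00 00 00.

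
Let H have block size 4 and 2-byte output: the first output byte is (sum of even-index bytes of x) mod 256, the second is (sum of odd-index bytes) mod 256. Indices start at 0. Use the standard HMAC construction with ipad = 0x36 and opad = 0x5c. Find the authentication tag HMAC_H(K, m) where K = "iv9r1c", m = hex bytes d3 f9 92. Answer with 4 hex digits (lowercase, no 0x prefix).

6b1f

Key "iv9r1c" = 69 76 39 72 31 63 is 6 bytes > B = 4, so hash it first: H(key) = d3 4b, then zero-pad to 4 bytes: K' = d3 4b 00 00.
K' ⊕ ipad = e5 7d 36 36.  K' ⊕ opad = 8f 17 5c 5c.
Inner input = (K'⊕ipad) ∥ m = e5 7d 36 36 ∥ d3 f9 92.
Inner hash: even-index sum = 640 mod 256 = 128; odd-index sum = 428 mod 256 = 172 → 80 ac.
Outer input = (K'⊕opad) ∥ inner = 8f 17 5c 5c ∥ 80 ac.
Outer hash (tag): even-index sum = 363 mod 256 = 107; odd-index sum = 287 mod 256 = 31 → 6b 1f.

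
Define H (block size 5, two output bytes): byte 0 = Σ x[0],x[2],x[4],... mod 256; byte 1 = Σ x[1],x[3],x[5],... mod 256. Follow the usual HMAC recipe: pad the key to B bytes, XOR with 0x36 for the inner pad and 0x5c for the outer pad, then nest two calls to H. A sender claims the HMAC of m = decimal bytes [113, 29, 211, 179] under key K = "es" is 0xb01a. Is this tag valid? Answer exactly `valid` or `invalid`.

Key "es" = 65 73 is 2 bytes ≤ B = 5; zero-pad to 5 bytes: K' = 65 73 00 00 00.
K' ⊕ ipad = 53 45 36 36 36; K' ⊕ opad = 39 2f 5c 5c 5c.
Inner hash: even-index sum = 399 mod 256 = 143; odd-index sum = 447 mod 256 = 191 → 8f bf.
Outer hash (recomputed tag): even-index sum = 432 mod 256 = 176; odd-index sum = 282 mod 256 = 26 → b0 1a.
Recomputed tag = b01a; claimed = b01a → match.

valid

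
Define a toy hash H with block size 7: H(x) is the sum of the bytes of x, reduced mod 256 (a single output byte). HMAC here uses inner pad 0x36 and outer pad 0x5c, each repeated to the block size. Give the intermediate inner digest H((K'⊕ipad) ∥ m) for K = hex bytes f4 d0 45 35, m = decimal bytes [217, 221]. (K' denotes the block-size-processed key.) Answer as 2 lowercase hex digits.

Key hex bytes f4 d0 45 35 is 4 bytes ≤ B = 7; zero-pad to 7 bytes: K' = f4 d0 45 35 00 00 00.
K' ⊕ ipad = c2 e6 73 03 36 36 36.
Inner input = c2 e6 73 03 36 36 36 ∥ d9 dd.
Inner hash: sum = 194+230+115+3+54+54+54+217+221 = 1142; mod 256 = 118 → 76.

76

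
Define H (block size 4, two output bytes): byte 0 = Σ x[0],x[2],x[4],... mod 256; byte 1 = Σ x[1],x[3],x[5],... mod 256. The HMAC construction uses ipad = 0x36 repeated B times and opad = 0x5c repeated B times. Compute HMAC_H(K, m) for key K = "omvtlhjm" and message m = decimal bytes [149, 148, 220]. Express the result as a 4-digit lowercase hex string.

7790

Key "omvtlhjm" = 6f 6d 76 74 6c 68 6a 6d is 8 bytes > B = 4, so hash it first: H(key) = bb b6, then zero-pad to 4 bytes: K' = bb b6 00 00.
K' ⊕ ipad = 8d 80 36 36.  K' ⊕ opad = e7 ea 5c 5c.
Inner input = (K'⊕ipad) ∥ m = 8d 80 36 36 ∥ 95 94 dc.
Inner hash: even-index sum = 564 mod 256 = 52; odd-index sum = 330 mod 256 = 74 → 34 4a.
Outer input = (K'⊕opad) ∥ inner = e7 ea 5c 5c ∥ 34 4a.
Outer hash (tag): even-index sum = 375 mod 256 = 119; odd-index sum = 400 mod 256 = 144 → 77 90.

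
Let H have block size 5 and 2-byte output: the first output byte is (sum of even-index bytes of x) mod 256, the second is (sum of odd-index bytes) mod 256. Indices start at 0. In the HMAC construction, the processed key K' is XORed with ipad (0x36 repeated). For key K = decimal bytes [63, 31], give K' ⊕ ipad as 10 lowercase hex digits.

Key decimal bytes [63, 31] = 3f 1f is 2 bytes ≤ B = 5; zero-pad to 5 bytes: K' = 3f 1f 00 00 00.
XOR each byte with 0x36: 3f⊕36=09, 1f⊕36=29, 00⊕36=36, 00⊕36=36, 00⊕36=36.

0929363636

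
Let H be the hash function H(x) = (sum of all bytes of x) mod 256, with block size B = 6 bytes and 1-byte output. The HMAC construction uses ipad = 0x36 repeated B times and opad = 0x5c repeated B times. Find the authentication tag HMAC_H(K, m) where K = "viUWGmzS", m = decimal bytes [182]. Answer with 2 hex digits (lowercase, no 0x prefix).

1a

Key "viUWGmzS" = 76 69 55 57 47 6d 7a 53 is 8 bytes > B = 6, so hash it first: H(key) = 0c, then zero-pad to 6 bytes: K' = 0c 00 00 00 00 00.
K' ⊕ ipad = 3a 36 36 36 36 36.  K' ⊕ opad = 50 5c 5c 5c 5c 5c.
Inner input = (K'⊕ipad) ∥ m = 3a 36 36 36 36 36 ∥ b6.
Inner hash: sum = 58+54+54+54+54+54+182 = 510; mod 256 = 254 → fe.
Outer input = (K'⊕opad) ∥ inner = 50 5c 5c 5c 5c 5c ∥ fe.
Outer hash (tag): sum = 80+92+92+92+92+92+254 = 794; mod 256 = 26 → 1a.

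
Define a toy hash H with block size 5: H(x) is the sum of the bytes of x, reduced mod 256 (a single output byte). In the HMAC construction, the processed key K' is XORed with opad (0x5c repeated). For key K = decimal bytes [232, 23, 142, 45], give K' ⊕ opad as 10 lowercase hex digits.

b44bd2715c

Key decimal bytes [232, 23, 142, 45] = e8 17 8e 2d is 4 bytes ≤ B = 5; zero-pad to 5 bytes: K' = e8 17 8e 2d 00.
XOR each byte with 0x5c: e8⊕5c=b4, 17⊕5c=4b, 8e⊕5c=d2, 2d⊕5c=71, 00⊕5c=5c.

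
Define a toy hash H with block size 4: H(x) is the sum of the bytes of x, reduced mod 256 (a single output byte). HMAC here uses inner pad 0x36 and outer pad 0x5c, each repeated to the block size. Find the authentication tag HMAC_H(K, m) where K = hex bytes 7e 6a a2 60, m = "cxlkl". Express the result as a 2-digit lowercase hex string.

3e

Key hex bytes 7e 6a a2 60 is exactly B = 4 bytes: K' = 7e 6a a2 60.
K' ⊕ ipad = 48 5c 94 56.  K' ⊕ opad = 22 36 fe 3c.
Inner input = (K'⊕ipad) ∥ m = 48 5c 94 56 ∥ 63 78 6c 6b 6c.
Inner hash: sum = 72+92+148+86+99+120+108+107+108 = 940; mod 256 = 172 → ac.
Outer input = (K'⊕opad) ∥ inner = 22 36 fe 3c ∥ ac.
Outer hash (tag): sum = 34+54+254+60+172 = 574; mod 256 = 62 → 3e.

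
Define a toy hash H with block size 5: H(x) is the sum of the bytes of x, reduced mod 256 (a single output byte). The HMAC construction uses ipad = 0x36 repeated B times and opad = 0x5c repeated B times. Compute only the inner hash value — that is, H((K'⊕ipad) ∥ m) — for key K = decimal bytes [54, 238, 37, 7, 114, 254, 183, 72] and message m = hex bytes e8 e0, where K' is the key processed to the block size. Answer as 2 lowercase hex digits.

29

Key decimal bytes [54, 238, 37, 7, 114, 254, 183, 72] = 36 ee 25 07 72 fe b7 48 is 8 bytes > B = 5, so hash it first: H(key) = bf, then zero-pad to 5 bytes: K' = bf 00 00 00 00.
K' ⊕ ipad = 89 36 36 36 36.
Inner input = 89 36 36 36 36 ∥ e8 e0.
Inner hash: sum = 137+54+54+54+54+232+224 = 809; mod 256 = 41 → 29.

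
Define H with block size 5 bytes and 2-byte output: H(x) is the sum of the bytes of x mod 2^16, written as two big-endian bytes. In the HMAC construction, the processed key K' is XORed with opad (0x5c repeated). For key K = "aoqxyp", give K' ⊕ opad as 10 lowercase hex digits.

Key "aoqxyp" = 61 6f 71 78 79 70 is 6 bytes > B = 5, so hash it first: H(key) = 02 a2, then zero-pad to 5 bytes: K' = 02 a2 00 00 00.
XOR each byte with 0x5c: 02⊕5c=5e, a2⊕5c=fe, 00⊕5c=5c, 00⊕5c=5c, 00⊕5c=5c.

5efe5c5c5c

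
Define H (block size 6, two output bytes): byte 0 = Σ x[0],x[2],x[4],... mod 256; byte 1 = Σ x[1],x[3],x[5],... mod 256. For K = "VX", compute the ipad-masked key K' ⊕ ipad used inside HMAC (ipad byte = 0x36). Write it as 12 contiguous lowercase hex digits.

606e36363636

Key "VX" = 56 58 is 2 bytes ≤ B = 6; zero-pad to 6 bytes: K' = 56 58 00 00 00 00.
XOR each byte with 0x36: 56⊕36=60, 58⊕36=6e, 00⊕36=36, 00⊕36=36, 00⊕36=36, 00⊕36=36.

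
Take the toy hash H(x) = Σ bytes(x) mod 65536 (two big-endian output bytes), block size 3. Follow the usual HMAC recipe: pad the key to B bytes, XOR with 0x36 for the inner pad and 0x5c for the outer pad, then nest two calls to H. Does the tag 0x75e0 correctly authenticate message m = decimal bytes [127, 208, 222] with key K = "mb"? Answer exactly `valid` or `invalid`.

invalid

Key "mb" = 6d 62 is 2 bytes ≤ B = 3; zero-pad to 3 bytes: K' = 6d 62 00.
K' ⊕ ipad = 5b 54 36; K' ⊕ opad = 31 3e 5c.
Inner hash: sum = 91+84+54+127+208+222 = 786 → 03 12.
Outer hash (recomputed tag): sum = 49+62+92+3+18 = 224 → 00 e0.
Recomputed tag = 00e0; claimed = 75e0 → mismatch.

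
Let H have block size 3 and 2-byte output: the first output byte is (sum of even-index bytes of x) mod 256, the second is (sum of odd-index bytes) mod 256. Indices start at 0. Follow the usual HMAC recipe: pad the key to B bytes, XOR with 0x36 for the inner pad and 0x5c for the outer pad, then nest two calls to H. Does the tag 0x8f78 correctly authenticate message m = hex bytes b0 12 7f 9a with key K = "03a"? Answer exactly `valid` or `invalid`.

Key "03a" = 30 33 61 is exactly B = 3 bytes: K' = 30 33 61.
K' ⊕ ipad = 06 05 57; K' ⊕ opad = 6c 6f 3d.
Inner hash: even-index sum = 265 mod 256 = 9; odd-index sum = 308 mod 256 = 52 → 09 34.
Outer hash (recomputed tag): even-index sum = 221 mod 256 = 221; odd-index sum = 120 mod 256 = 120 → dd 78.
Recomputed tag = dd78; claimed = 8f78 → mismatch.

invalid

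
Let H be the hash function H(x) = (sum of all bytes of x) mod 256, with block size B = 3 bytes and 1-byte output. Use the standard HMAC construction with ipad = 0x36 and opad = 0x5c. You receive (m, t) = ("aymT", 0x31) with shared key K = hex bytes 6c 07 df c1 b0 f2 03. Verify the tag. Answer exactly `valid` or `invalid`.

Key hex bytes 6c 07 df c1 b0 f2 03 is 7 bytes > B = 3, so hash it first: H(key) = b8, then zero-pad to 3 bytes: K' = b8 00 00.
K' ⊕ ipad = 8e 36 36; K' ⊕ opad = e4 5c 5c.
Inner hash: sum = 142+54+54+97+121+109+84 = 661; mod 256 = 149 → 95.
Outer hash (recomputed tag): sum = 228+92+92+149 = 561; mod 256 = 49 → 31.
Recomputed tag = 31; claimed = 31 → match.

valid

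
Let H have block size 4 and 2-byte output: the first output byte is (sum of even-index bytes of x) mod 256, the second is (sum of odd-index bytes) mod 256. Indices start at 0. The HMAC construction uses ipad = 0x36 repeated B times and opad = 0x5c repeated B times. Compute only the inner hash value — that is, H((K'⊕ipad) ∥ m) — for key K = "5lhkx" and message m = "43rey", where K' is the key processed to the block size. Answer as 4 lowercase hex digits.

78af

Key "5lhkx" = 35 6c 68 6b 78 is 5 bytes > B = 4, so hash it first: H(key) = 15 d7, then zero-pad to 4 bytes: K' = 15 d7 00 00.
K' ⊕ ipad = 23 e1 36 36.
Inner input = 23 e1 36 36 ∥ 34 33 72 65 79.
Inner hash: even-index sum = 376 mod 256 = 120; odd-index sum = 431 mod 256 = 175 → 78 af.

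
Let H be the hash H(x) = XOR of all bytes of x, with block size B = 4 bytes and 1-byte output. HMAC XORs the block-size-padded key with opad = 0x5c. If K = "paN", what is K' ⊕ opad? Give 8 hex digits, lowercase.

Key "paN" = 70 61 4e is 3 bytes ≤ B = 4; zero-pad to 4 bytes: K' = 70 61 4e 00.
XOR each byte with 0x5c: 70⊕5c=2c, 61⊕5c=3d, 4e⊕5c=12, 00⊕5c=5c.

2c3d125c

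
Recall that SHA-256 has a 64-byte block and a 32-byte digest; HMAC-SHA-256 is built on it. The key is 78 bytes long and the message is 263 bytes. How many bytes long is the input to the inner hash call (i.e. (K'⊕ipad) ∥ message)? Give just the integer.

Key is 78 > 64 bytes, so it is hashed to 32 bytes then zero-padded to 64: |K'| = 64.
Inner input = (K'⊕ipad) ∥ m → 64 + 263 = 327 bytes.

327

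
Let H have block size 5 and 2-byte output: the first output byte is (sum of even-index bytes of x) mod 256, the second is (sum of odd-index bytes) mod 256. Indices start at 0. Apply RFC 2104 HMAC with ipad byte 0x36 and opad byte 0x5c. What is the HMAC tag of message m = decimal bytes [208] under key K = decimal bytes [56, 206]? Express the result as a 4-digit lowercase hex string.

Key decimal bytes [56, 206] = 38 ce is 2 bytes ≤ B = 5; zero-pad to 5 bytes: K' = 38 ce 00 00 00.
K' ⊕ ipad = 0e f8 36 36 36.  K' ⊕ opad = 64 92 5c 5c 5c.
Inner input = (K'⊕ipad) ∥ m = 0e f8 36 36 36 ∥ d0.
Inner hash: even-index sum = 122 mod 256 = 122; odd-index sum = 510 mod 256 = 254 → 7a fe.
Outer input = (K'⊕opad) ∥ inner = 64 92 5c 5c 5c ∥ 7a fe.
Outer hash (tag): even-index sum = 538 mod 256 = 26; odd-index sum = 360 mod 256 = 104 → 1a 68.

1a68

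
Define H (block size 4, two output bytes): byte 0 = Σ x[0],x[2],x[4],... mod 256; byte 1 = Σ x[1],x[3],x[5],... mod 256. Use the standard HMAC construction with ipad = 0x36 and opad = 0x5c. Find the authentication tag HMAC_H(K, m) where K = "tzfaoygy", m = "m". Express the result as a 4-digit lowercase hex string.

Key "tzfaoygy" = 74 7a 66 61 6f 79 67 79 is 8 bytes > B = 4, so hash it first: H(key) = b0 cd, then zero-pad to 4 bytes: K' = b0 cd 00 00.
K' ⊕ ipad = 86 fb 36 36.  K' ⊕ opad = ec 91 5c 5c.
Inner input = (K'⊕ipad) ∥ m = 86 fb 36 36 ∥ 6d.
Inner hash: even-index sum = 297 mod 256 = 41; odd-index sum = 305 mod 256 = 49 → 29 31.
Outer input = (K'⊕opad) ∥ inner = ec 91 5c 5c ∥ 29 31.
Outer hash (tag): even-index sum = 369 mod 256 = 113; odd-index sum = 286 mod 256 = 30 → 71 1e.

711e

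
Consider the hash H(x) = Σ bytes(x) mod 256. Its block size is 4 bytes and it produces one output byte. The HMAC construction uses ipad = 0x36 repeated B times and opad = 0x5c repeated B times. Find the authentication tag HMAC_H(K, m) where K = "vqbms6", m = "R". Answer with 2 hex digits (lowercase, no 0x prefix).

74

Key "vqbms6" = 76 71 62 6d 73 36 is 6 bytes > B = 4, so hash it first: H(key) = 5f, then zero-pad to 4 bytes: K' = 5f 00 00 00.
K' ⊕ ipad = 69 36 36 36.  K' ⊕ opad = 03 5c 5c 5c.
Inner input = (K'⊕ipad) ∥ m = 69 36 36 36 ∥ 52.
Inner hash: sum = 105+54+54+54+82 = 349; mod 256 = 93 → 5d.
Outer input = (K'⊕opad) ∥ inner = 03 5c 5c 5c ∥ 5d.
Outer hash (tag): sum = 3+92+92+92+93 = 372; mod 256 = 116 → 74.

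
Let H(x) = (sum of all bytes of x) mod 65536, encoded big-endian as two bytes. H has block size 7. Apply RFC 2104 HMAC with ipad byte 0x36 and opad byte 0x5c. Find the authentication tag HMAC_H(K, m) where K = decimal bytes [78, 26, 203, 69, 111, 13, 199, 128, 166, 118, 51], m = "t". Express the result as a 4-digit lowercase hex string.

036c

Key decimal bytes [78, 26, 203, 69, 111, 13, 199, 128, 166, 118, 51] = 4e 1a cb 45 6f 0d c7 80 a6 76 33 is 11 bytes > B = 7, so hash it first: H(key) = 04 8a, then zero-pad to 7 bytes: K' = 04 8a 00 00 00 00 00.
K' ⊕ ipad = 32 bc 36 36 36 36 36.  K' ⊕ opad = 58 d6 5c 5c 5c 5c 5c.
Inner input = (K'⊕ipad) ∥ m = 32 bc 36 36 36 36 36 ∥ 74.
Inner hash: sum = 50+188+54+54+54+54+54+116 = 624 → 02 70.
Outer input = (K'⊕opad) ∥ inner = 58 d6 5c 5c 5c 5c 5c ∥ 02 70.
Outer hash (tag): sum = 88+214+92+92+92+92+92+2+112 = 876 → 03 6c.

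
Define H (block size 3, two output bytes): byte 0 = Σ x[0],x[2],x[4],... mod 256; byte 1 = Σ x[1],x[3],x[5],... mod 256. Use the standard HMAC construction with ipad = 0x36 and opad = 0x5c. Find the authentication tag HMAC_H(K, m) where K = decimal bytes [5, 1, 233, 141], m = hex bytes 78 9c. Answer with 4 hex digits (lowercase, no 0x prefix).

Key decimal bytes [5, 1, 233, 141] = 05 01 e9 8d is 4 bytes > B = 3, so hash it first: H(key) = ee 8e, then zero-pad to 3 bytes: K' = ee 8e 00.
K' ⊕ ipad = d8 b8 36.  K' ⊕ opad = b2 d2 5c.
Inner input = (K'⊕ipad) ∥ m = d8 b8 36 ∥ 78 9c.
Inner hash: even-index sum = 426 mod 256 = 170; odd-index sum = 304 mod 256 = 48 → aa 30.
Outer input = (K'⊕opad) ∥ inner = b2 d2 5c ∥ aa 30.
Outer hash (tag): even-index sum = 318 mod 256 = 62; odd-index sum = 380 mod 256 = 124 → 3e 7c.

3e7c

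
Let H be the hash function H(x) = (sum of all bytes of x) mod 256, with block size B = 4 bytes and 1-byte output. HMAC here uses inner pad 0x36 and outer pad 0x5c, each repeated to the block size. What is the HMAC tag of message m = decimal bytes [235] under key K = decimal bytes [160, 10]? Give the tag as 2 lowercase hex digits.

Key decimal bytes [160, 10] = a0 0a is 2 bytes ≤ B = 4; zero-pad to 4 bytes: K' = a0 0a 00 00.
K' ⊕ ipad = 96 3c 36 36.  K' ⊕ opad = fc 56 5c 5c.
Inner input = (K'⊕ipad) ∥ m = 96 3c 36 36 ∥ eb.
Inner hash: sum = 150+60+54+54+235 = 553; mod 256 = 41 → 29.
Outer input = (K'⊕opad) ∥ inner = fc 56 5c 5c ∥ 29.
Outer hash (tag): sum = 252+86+92+92+41 = 563; mod 256 = 51 → 33.

33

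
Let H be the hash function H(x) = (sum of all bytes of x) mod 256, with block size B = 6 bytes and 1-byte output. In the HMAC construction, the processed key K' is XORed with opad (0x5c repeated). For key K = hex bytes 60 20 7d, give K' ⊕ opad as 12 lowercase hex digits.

3c7c215c5c5c

Key hex bytes 60 20 7d is 3 bytes ≤ B = 6; zero-pad to 6 bytes: K' = 60 20 7d 00 00 00.
XOR each byte with 0x5c: 60⊕5c=3c, 20⊕5c=7c, 7d⊕5c=21, 00⊕5c=5c, 00⊕5c=5c, 00⊕5c=5c.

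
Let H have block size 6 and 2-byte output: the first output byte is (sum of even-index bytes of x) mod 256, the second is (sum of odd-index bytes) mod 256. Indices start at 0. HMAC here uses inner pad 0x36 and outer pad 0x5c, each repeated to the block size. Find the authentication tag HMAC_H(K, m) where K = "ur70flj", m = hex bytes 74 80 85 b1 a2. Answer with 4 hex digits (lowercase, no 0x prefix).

29df

Key "ur70flj" = 75 72 37 30 66 6c 6a is 7 bytes > B = 6, so hash it first: H(key) = 7c 0e, then zero-pad to 6 bytes: K' = 7c 0e 00 00 00 00.
K' ⊕ ipad = 4a 38 36 36 36 36.  K' ⊕ opad = 20 52 5c 5c 5c 5c.
Inner input = (K'⊕ipad) ∥ m = 4a 38 36 36 36 36 ∥ 74 80 85 b1 a2.
Inner hash: even-index sum = 593 mod 256 = 81; odd-index sum = 469 mod 256 = 213 → 51 d5.
Outer input = (K'⊕opad) ∥ inner = 20 52 5c 5c 5c 5c ∥ 51 d5.
Outer hash (tag): even-index sum = 297 mod 256 = 41; odd-index sum = 479 mod 256 = 223 → 29 df.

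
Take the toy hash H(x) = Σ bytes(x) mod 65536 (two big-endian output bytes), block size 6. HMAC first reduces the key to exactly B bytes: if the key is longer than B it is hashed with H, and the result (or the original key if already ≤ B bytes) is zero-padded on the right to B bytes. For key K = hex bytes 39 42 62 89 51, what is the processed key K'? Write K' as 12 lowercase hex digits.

Key hex bytes 39 42 62 89 51 is 5 bytes ≤ B = 6; zero-pad to 6 bytes: K' = 39 42 62 89 51 00.

394262895100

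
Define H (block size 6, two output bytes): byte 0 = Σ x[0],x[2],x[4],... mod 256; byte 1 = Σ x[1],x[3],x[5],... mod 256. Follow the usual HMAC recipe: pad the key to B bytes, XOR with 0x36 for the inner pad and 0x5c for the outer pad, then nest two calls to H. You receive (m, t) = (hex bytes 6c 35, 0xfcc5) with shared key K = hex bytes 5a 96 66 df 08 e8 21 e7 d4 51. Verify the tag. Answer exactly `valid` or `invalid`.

Key hex bytes 5a 96 66 df 08 e8 21 e7 d4 51 is 10 bytes > B = 6, so hash it first: H(key) = bd 95, then zero-pad to 6 bytes: K' = bd 95 00 00 00 00.
K' ⊕ ipad = 8b a3 36 36 36 36; K' ⊕ opad = e1 c9 5c 5c 5c 5c.
Inner hash: even-index sum = 355 mod 256 = 99; odd-index sum = 324 mod 256 = 68 → 63 44.
Outer hash (recomputed tag): even-index sum = 508 mod 256 = 252; odd-index sum = 453 mod 256 = 197 → fc c5.
Recomputed tag = fcc5; claimed = fcc5 → match.

valid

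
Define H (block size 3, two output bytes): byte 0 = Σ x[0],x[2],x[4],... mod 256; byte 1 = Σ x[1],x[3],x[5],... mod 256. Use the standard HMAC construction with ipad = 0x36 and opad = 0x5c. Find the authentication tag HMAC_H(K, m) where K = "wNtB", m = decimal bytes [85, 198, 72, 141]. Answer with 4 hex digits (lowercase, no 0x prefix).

5632

Key "wNtB" = 77 4e 74 42 is 4 bytes > B = 3, so hash it first: H(key) = eb 90, then zero-pad to 3 bytes: K' = eb 90 00.
K' ⊕ ipad = dd a6 36.  K' ⊕ opad = b7 cc 5c.
Inner input = (K'⊕ipad) ∥ m = dd a6 36 ∥ 55 c6 48 8d.
Inner hash: even-index sum = 614 mod 256 = 102; odd-index sum = 323 mod 256 = 67 → 66 43.
Outer input = (K'⊕opad) ∥ inner = b7 cc 5c ∥ 66 43.
Outer hash (tag): even-index sum = 342 mod 256 = 86; odd-index sum = 306 mod 256 = 50 → 56 32.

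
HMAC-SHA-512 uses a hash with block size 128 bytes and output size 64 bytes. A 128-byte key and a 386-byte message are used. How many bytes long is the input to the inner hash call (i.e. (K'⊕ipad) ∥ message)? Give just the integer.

Key is 128 ≤ 128 bytes, zero-padded: |K'| = 128.
Inner input = (K'⊕ipad) ∥ m → 128 + 386 = 514 bytes.

514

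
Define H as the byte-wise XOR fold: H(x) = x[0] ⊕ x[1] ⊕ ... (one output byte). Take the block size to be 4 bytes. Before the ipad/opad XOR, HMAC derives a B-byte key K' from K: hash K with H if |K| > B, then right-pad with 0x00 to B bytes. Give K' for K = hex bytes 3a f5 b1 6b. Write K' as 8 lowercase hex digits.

3af5b16b

Key hex bytes 3a f5 b1 6b is exactly B = 4 bytes: K' = 3a f5 b1 6b.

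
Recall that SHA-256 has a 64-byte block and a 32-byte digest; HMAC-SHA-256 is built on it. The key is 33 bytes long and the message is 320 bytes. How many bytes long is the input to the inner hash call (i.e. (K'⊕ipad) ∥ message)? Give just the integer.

384

Key is 33 ≤ 64 bytes, zero-padded: |K'| = 64.
Inner input = (K'⊕ipad) ∥ m → 64 + 320 = 384 bytes.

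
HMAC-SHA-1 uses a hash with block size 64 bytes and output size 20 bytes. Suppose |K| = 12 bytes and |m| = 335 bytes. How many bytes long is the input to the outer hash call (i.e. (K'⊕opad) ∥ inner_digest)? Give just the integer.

84

Key is 12 ≤ 64 bytes, zero-padded: |K'| = 64.
Outer input = (K'⊕opad) ∥ H(inner) → 64 + 20 = 84 bytes.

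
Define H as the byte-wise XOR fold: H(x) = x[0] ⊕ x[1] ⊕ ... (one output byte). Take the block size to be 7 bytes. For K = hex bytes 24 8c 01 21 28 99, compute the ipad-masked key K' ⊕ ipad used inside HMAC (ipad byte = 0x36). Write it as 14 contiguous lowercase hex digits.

Key hex bytes 24 8c 01 21 28 99 is 6 bytes ≤ B = 7; zero-pad to 7 bytes: K' = 24 8c 01 21 28 99 00.
XOR each byte with 0x36: 24⊕36=12, 8c⊕36=ba, 01⊕36=37, 21⊕36=17, 28⊕36=1e, 99⊕36=af, 00⊕36=36.

12ba37171eaf36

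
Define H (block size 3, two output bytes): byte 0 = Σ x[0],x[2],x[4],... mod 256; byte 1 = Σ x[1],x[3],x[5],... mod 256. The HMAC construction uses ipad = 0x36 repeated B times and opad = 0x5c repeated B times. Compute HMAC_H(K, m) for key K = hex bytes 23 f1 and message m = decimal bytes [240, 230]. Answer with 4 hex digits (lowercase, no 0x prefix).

92de

Key hex bytes 23 f1 is 2 bytes ≤ B = 3; zero-pad to 3 bytes: K' = 23 f1 00.
K' ⊕ ipad = 15 c7 36.  K' ⊕ opad = 7f ad 5c.
Inner input = (K'⊕ipad) ∥ m = 15 c7 36 ∥ f0 e6.
Inner hash: even-index sum = 305 mod 256 = 49; odd-index sum = 439 mod 256 = 183 → 31 b7.
Outer input = (K'⊕opad) ∥ inner = 7f ad 5c ∥ 31 b7.
Outer hash (tag): even-index sum = 402 mod 256 = 146; odd-index sum = 222 mod 256 = 222 → 92 de.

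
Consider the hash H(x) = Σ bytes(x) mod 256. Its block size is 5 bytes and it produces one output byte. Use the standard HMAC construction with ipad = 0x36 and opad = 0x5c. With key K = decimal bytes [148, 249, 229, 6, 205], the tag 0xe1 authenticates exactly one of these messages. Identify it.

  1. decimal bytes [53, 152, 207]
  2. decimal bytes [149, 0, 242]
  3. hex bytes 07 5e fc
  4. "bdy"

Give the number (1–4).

Key decimal bytes [148, 249, 229, 6, 205] = 94 f9 e5 06 cd is exactly B = 5 bytes: K' = 94 f9 e5 06 cd.
K' ⊕ ipad = a2 cf d3 30 fb; K' ⊕ opad = c8 a5 b9 5a 91.
m1: inner = H(a2 cf d3 30 fb 35 98 cf) = 0b; tag = H(c8 a5 b9 5a 91 0b) = 1c
m2: inner = H(a2 cf d3 30 fb 95 00 f2) = f6; tag = H(c8 a5 b9 5a 91 f6) = 07
m3: inner = H(a2 cf d3 30 fb 07 5e fc) = d0; tag = H(c8 a5 b9 5a 91 d0) = e1 ← matches
m4: inner = H(a2 cf d3 30 fb 62 64 79) = ae; tag = H(c8 a5 b9 5a 91 ae) = bf

3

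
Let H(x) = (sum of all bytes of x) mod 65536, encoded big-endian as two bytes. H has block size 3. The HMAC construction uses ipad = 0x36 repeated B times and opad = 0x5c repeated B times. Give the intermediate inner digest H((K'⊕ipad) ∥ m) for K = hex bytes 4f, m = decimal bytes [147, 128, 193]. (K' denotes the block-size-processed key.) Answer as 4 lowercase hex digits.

Key hex bytes 4f is 1 byte ≤ B = 3; zero-pad to 3 bytes: K' = 4f 00 00.
K' ⊕ ipad = 79 36 36.
Inner input = 79 36 36 ∥ 93 80 c1.
Inner hash: sum = 121+54+54+147+128+193 = 697 → 02 b9.

02b9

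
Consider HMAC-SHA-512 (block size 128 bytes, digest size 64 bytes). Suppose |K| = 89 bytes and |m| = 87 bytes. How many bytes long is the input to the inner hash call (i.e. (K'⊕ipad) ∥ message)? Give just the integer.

Key is 89 ≤ 128 bytes, zero-padded: |K'| = 128.
Inner input = (K'⊕ipad) ∥ m → 128 + 87 = 215 bytes.

215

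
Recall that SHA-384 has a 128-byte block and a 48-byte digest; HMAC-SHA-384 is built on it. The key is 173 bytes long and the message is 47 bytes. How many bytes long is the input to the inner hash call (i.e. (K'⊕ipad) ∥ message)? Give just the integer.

Key is 173 > 128 bytes, so it is hashed to 48 bytes then zero-padded to 128: |K'| = 128.
Inner input = (K'⊕ipad) ∥ m → 128 + 47 = 175 bytes.

175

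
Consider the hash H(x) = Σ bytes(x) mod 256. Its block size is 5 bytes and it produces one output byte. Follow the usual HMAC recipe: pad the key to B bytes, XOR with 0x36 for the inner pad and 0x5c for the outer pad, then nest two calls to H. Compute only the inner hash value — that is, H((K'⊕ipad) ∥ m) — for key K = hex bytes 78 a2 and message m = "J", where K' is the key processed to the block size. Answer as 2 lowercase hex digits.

Key hex bytes 78 a2 is 2 bytes ≤ B = 5; zero-pad to 5 bytes: K' = 78 a2 00 00 00.
K' ⊕ ipad = 4e 94 36 36 36.
Inner input = 4e 94 36 36 36 ∥ 4a.
Inner hash: sum = 78+148+54+54+54+74 = 462; mod 256 = 206 → ce.

ce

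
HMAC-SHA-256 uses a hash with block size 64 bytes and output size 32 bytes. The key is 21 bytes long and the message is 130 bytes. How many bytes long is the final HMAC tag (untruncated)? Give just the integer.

32

The tag is one SHA-256 digest: 32 bytes.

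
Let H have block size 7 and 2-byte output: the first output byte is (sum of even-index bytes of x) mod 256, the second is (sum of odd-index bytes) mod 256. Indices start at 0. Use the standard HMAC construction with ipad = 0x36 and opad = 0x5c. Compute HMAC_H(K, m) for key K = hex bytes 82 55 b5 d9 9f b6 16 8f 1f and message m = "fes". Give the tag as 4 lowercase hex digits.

Key hex bytes 82 55 b5 d9 9f b6 16 8f 1f is 9 bytes > B = 7, so hash it first: H(key) = 0b 73, then zero-pad to 7 bytes: K' = 0b 73 00 00 00 00 00.
K' ⊕ ipad = 3d 45 36 36 36 36 36.  K' ⊕ opad = 57 2f 5c 5c 5c 5c 5c.
Inner input = (K'⊕ipad) ∥ m = 3d 45 36 36 36 36 36 ∥ 66 65 73.
Inner hash: even-index sum = 324 mod 256 = 68; odd-index sum = 394 mod 256 = 138 → 44 8a.
Outer input = (K'⊕opad) ∥ inner = 57 2f 5c 5c 5c 5c 5c ∥ 44 8a.
Outer hash (tag): even-index sum = 501 mod 256 = 245; odd-index sum = 299 mod 256 = 43 → f5 2b.

f52b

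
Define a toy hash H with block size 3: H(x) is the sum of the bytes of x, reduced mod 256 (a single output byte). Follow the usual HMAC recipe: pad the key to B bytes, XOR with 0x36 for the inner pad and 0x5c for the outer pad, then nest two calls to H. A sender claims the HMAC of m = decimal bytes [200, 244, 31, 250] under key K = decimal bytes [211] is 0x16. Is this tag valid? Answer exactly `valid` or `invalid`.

Key decimal bytes [211] = d3 is 1 byte ≤ B = 3; zero-pad to 3 bytes: K' = d3 00 00.
K' ⊕ ipad = e5 36 36; K' ⊕ opad = 8f 5c 5c.
Inner hash: sum = 229+54+54+200+244+31+250 = 1062; mod 256 = 38 → 26.
Outer hash (recomputed tag): sum = 143+92+92+38 = 365; mod 256 = 109 → 6d.
Recomputed tag = 6d; claimed = 16 → mismatch.

invalid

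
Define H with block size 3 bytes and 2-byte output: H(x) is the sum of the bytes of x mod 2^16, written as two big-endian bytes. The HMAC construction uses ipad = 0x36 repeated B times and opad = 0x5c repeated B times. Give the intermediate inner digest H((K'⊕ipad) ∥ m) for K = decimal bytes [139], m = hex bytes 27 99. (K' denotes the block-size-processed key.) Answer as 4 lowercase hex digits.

Key decimal bytes [139] = 8b is 1 byte ≤ B = 3; zero-pad to 3 bytes: K' = 8b 00 00.
K' ⊕ ipad = bd 36 36.
Inner input = bd 36 36 ∥ 27 99.
Inner hash: sum = 189+54+54+39+153 = 489 → 01 e9.

01e9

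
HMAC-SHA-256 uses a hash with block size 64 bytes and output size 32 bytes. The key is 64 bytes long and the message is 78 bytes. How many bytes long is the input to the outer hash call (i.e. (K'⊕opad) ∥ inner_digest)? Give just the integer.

96

Key is 64 ≤ 64 bytes, zero-padded: |K'| = 64.
Outer input = (K'⊕opad) ∥ H(inner) → 64 + 32 = 96 bytes.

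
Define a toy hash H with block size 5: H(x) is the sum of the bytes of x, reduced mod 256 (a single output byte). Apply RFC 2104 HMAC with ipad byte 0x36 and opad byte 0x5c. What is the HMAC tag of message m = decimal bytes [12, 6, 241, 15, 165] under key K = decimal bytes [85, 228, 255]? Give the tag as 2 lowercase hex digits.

Key decimal bytes [85, 228, 255] = 55 e4 ff is 3 bytes ≤ B = 5; zero-pad to 5 bytes: K' = 55 e4 ff 00 00.
K' ⊕ ipad = 63 d2 c9 36 36.  K' ⊕ opad = 09 b8 a3 5c 5c.
Inner input = (K'⊕ipad) ∥ m = 63 d2 c9 36 36 ∥ 0c 06 f1 0f a5.
Inner hash: sum = 99+210+201+54+54+12+6+241+15+165 = 1057; mod 256 = 33 → 21.
Outer input = (K'⊕opad) ∥ inner = 09 b8 a3 5c 5c ∥ 21.
Outer hash (tag): sum = 9+184+163+92+92+33 = 573; mod 256 = 61 → 3d.

3d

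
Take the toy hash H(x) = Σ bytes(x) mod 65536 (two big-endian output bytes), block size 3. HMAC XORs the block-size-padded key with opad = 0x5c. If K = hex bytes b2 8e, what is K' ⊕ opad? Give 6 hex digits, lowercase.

Key hex bytes b2 8e is 2 bytes ≤ B = 3; zero-pad to 3 bytes: K' = b2 8e 00.
XOR each byte with 0x5c: b2⊕5c=ee, 8e⊕5c=d2, 00⊕5c=5c.

eed25c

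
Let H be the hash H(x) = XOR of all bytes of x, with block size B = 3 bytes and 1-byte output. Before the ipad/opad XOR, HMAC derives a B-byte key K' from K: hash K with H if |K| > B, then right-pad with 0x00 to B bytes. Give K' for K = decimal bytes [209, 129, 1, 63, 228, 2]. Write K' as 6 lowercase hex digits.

|K| = 6 > B = 3, so first hash the key.
H(K): XOR d1⊕81⊕01⊕3f⊕e4⊕02 = 88.
Zero-pad H(K) = 88 to 3 bytes: K' = 88 00 00.

880000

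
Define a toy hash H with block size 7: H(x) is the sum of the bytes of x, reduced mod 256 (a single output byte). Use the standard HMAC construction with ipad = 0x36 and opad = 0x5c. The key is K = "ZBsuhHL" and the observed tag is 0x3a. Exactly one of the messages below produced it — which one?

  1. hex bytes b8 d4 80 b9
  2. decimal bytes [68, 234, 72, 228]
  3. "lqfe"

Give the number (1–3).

3

Key "ZBsuhHL" = 5a 42 73 75 68 48 4c is exactly B = 7 bytes: K' = 5a 42 73 75 68 48 4c.
K' ⊕ ipad = 6c 74 45 43 5e 7e 7a; K' ⊕ opad = 06 1e 2f 29 34 14 10.
m1: inner = H(6c 74 45 43 5e 7e 7a b8 d4 80 b9) = 83; tag = H(06 1e 2f 29 34 14 10 83) = 57
m2: inner = H(6c 74 45 43 5e 7e 7a 44 ea 48 e4) = 18; tag = H(06 1e 2f 29 34 14 10 18) = ec
m3: inner = H(6c 74 45 43 5e 7e 7a 6c 71 66 65) = 66; tag = H(06 1e 2f 29 34 14 10 66) = 3a ← matches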